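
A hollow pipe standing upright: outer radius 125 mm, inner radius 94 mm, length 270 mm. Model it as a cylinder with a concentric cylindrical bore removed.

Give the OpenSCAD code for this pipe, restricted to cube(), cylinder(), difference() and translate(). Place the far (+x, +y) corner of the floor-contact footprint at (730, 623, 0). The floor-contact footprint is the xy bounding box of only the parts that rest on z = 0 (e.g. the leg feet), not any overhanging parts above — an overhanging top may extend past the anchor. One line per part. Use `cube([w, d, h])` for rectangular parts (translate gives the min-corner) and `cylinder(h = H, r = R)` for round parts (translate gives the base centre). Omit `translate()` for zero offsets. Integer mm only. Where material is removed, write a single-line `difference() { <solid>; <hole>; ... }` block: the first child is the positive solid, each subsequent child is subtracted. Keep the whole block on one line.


difference() { translate([605, 498, 0]) cylinder(h = 270, r = 125); translate([605, 498, 0]) cylinder(h = 270, r = 94); }


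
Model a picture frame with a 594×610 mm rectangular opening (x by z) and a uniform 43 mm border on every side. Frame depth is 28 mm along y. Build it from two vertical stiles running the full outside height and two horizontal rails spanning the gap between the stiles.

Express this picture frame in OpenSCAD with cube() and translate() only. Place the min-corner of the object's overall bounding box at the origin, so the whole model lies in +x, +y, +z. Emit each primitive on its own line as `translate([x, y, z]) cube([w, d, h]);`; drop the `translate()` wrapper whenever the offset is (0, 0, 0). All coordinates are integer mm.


cube([43, 28, 696]);
translate([637, 0, 0]) cube([43, 28, 696]);
translate([43, 0, 0]) cube([594, 28, 43]);
translate([43, 0, 653]) cube([594, 28, 43]);


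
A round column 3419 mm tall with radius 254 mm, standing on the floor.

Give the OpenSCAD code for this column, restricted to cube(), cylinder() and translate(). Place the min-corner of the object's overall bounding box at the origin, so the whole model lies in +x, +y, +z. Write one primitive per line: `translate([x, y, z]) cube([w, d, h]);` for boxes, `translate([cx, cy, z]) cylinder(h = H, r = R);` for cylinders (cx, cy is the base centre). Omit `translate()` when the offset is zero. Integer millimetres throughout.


translate([254, 254, 0]) cylinder(h = 3419, r = 254);


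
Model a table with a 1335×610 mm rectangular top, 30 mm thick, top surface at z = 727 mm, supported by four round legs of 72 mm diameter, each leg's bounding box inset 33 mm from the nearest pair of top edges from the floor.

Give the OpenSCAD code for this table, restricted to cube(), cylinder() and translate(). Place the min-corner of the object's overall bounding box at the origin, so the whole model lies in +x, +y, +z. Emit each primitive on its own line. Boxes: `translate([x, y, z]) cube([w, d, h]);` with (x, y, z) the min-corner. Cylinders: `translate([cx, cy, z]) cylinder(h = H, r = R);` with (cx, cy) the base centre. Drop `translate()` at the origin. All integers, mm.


translate([0, 0, 697]) cube([1335, 610, 30]);
translate([69, 69, 0]) cylinder(h = 697, r = 36);
translate([1266, 69, 0]) cylinder(h = 697, r = 36);
translate([69, 541, 0]) cylinder(h = 697, r = 36);
translate([1266, 541, 0]) cylinder(h = 697, r = 36);


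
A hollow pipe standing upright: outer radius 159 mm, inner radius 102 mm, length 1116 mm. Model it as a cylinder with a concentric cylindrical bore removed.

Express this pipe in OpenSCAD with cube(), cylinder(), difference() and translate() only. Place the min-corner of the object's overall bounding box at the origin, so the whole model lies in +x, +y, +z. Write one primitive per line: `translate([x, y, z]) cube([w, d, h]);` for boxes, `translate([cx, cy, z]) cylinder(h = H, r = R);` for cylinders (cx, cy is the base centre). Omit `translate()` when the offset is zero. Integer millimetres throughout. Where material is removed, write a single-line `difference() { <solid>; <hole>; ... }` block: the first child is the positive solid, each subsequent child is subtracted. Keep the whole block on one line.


difference() { translate([159, 159, 0]) cylinder(h = 1116, r = 159); translate([159, 159, 0]) cylinder(h = 1116, r = 102); }


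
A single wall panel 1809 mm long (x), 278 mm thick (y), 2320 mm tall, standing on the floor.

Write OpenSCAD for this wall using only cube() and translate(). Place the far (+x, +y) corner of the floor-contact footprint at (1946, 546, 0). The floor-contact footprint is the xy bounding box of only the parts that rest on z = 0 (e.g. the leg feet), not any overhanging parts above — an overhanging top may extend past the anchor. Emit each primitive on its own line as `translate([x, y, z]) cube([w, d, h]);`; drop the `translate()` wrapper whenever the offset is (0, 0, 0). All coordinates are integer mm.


translate([137, 268, 0]) cube([1809, 278, 2320]);


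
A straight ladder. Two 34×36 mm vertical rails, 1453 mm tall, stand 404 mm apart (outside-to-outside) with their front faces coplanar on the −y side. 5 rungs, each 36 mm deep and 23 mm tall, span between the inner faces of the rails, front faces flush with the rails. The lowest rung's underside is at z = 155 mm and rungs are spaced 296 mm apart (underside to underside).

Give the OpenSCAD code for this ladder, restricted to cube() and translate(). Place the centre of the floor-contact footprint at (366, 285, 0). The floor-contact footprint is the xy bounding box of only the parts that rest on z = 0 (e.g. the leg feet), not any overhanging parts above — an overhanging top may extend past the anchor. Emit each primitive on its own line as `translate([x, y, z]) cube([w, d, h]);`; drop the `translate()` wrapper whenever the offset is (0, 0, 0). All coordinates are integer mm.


// rung span = 404 - 2*34 = 336
// rung[k] z = 155 + k*296
translate([164, 267, 0]) cube([34, 36, 1453]);
translate([534, 267, 0]) cube([34, 36, 1453]);
translate([198, 267, 155]) cube([336, 36, 23]);
translate([198, 267, 451]) cube([336, 36, 23]);
translate([198, 267, 747]) cube([336, 36, 23]);
translate([198, 267, 1043]) cube([336, 36, 23]);
translate([198, 267, 1339]) cube([336, 36, 23]);


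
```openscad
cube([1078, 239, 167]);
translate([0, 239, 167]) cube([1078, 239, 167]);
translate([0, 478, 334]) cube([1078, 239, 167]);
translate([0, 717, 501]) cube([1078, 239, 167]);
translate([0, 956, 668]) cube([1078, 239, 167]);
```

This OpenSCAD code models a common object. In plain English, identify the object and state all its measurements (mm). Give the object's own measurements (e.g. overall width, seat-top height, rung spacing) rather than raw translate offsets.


A straight staircase of 5 solid steps. Each step is 1078 mm wide (x), 239 mm deep (y, the going) and 167 mm tall (the rise). The first step rests on the floor; each subsequent step sits one going further in +y and one rise higher in +z, directly behind and above the previous step with no overlap.


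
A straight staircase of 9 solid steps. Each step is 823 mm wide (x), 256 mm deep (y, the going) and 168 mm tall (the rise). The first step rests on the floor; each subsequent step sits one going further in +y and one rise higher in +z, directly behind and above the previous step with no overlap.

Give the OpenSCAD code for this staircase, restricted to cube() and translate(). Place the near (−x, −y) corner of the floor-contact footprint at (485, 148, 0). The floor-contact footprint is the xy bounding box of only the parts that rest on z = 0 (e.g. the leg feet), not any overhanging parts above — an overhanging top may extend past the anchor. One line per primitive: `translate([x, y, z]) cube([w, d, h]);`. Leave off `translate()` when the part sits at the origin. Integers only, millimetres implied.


translate([485, 148, 0]) cube([823, 256, 168]);
translate([485, 404, 168]) cube([823, 256, 168]);
translate([485, 660, 336]) cube([823, 256, 168]);
translate([485, 916, 504]) cube([823, 256, 168]);
translate([485, 1172, 672]) cube([823, 256, 168]);
translate([485, 1428, 840]) cube([823, 256, 168]);
translate([485, 1684, 1008]) cube([823, 256, 168]);
translate([485, 1940, 1176]) cube([823, 256, 168]);
translate([485, 2196, 1344]) cube([823, 256, 168]);


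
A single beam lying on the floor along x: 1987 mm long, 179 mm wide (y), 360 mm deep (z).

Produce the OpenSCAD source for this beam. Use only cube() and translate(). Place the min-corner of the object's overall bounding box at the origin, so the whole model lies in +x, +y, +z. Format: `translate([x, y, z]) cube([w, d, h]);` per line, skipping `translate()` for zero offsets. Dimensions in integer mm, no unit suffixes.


cube([1987, 179, 360]);


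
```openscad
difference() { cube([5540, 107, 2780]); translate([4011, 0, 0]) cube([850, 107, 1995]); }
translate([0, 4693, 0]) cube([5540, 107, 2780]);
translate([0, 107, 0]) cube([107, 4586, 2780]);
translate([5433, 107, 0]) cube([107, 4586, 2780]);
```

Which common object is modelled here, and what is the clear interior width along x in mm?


A single room. The interior width is 5326 mm.

Four walls enclosing a rectangle with a door in the front wall — a room. Outside width 5540 minus two 107 mm walls gives 5326 mm.


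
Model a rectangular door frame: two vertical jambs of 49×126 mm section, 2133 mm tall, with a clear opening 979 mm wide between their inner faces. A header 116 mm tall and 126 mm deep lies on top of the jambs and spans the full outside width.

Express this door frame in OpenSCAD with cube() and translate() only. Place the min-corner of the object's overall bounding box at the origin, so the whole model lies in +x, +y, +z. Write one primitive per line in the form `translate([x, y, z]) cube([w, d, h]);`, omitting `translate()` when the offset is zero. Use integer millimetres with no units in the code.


cube([49, 126, 2133]);
translate([1028, 0, 0]) cube([49, 126, 2133]);
translate([0, 0, 2133]) cube([1077, 126, 116]);


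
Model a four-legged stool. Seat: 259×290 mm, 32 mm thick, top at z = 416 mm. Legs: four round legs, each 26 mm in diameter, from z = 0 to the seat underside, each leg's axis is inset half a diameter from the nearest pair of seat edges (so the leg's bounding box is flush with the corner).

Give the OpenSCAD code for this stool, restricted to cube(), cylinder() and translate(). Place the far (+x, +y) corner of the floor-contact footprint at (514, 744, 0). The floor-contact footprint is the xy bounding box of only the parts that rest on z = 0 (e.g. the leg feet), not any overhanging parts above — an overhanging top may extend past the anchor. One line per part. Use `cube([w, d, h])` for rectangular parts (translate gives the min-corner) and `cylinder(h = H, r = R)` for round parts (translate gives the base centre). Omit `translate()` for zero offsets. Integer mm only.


// leg_h = 416 - 32 = 384
translate([255, 454, 384]) cube([259, 290, 32]);
translate([268, 467, 0]) cylinder(h = 384, r = 13);
translate([501, 467, 0]) cylinder(h = 384, r = 13);
translate([268, 731, 0]) cylinder(h = 384, r = 13);
translate([501, 731, 0]) cylinder(h = 384, r = 13);


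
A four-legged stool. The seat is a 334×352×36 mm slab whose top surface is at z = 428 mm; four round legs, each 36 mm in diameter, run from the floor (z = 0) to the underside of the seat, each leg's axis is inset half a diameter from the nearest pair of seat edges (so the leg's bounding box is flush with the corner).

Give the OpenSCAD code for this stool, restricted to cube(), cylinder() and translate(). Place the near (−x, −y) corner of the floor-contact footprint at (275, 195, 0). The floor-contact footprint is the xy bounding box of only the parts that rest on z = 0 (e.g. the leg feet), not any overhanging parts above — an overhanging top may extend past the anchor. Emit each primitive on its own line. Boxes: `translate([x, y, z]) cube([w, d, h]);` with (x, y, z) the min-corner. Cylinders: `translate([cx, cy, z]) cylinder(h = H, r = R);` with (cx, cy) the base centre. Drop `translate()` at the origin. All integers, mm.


// leg_h = 428 - 36 = 392
translate([275, 195, 392]) cube([334, 352, 36]);
translate([293, 213, 0]) cylinder(h = 392, r = 18);
translate([591, 213, 0]) cylinder(h = 392, r = 18);
translate([293, 529, 0]) cylinder(h = 392, r = 18);
translate([591, 529, 0]) cylinder(h = 392, r = 18);


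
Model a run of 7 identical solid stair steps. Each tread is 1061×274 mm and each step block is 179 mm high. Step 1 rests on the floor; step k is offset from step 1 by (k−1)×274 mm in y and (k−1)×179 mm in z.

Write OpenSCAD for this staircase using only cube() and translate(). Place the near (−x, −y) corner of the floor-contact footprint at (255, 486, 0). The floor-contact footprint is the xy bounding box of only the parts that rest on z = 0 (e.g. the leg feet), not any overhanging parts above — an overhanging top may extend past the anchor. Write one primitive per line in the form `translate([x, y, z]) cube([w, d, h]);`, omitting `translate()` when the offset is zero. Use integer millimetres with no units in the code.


translate([255, 486, 0]) cube([1061, 274, 179]);
translate([255, 760, 179]) cube([1061, 274, 179]);
translate([255, 1034, 358]) cube([1061, 274, 179]);
translate([255, 1308, 537]) cube([1061, 274, 179]);
translate([255, 1582, 716]) cube([1061, 274, 179]);
translate([255, 1856, 895]) cube([1061, 274, 179]);
translate([255, 2130, 1074]) cube([1061, 274, 179]);


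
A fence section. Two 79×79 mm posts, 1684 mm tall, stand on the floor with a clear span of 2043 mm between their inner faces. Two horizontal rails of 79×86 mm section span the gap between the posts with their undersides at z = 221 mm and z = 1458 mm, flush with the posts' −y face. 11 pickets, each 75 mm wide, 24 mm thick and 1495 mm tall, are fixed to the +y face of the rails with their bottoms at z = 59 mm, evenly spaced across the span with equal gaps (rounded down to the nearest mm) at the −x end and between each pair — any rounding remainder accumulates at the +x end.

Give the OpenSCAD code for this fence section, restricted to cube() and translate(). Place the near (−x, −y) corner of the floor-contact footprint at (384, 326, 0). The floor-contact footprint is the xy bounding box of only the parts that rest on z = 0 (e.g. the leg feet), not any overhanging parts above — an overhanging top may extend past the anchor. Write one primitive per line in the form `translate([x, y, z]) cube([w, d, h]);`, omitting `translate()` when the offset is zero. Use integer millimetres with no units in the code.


translate([384, 326, 0]) cube([79, 79, 1684]);
translate([2506, 326, 0]) cube([79, 79, 1684]);
translate([463, 326, 221]) cube([2043, 79, 86]);
translate([463, 326, 1458]) cube([2043, 79, 86]);
translate([564, 405, 59]) cube([75, 24, 1495]);
translate([740, 405, 59]) cube([75, 24, 1495]);
translate([916, 405, 59]) cube([75, 24, 1495]);
translate([1092, 405, 59]) cube([75, 24, 1495]);
translate([1268, 405, 59]) cube([75, 24, 1495]);
translate([1444, 405, 59]) cube([75, 24, 1495]);
translate([1620, 405, 59]) cube([75, 24, 1495]);
translate([1796, 405, 59]) cube([75, 24, 1495]);
translate([1972, 405, 59]) cube([75, 24, 1495]);
translate([2148, 405, 59]) cube([75, 24, 1495]);
translate([2324, 405, 59]) cube([75, 24, 1495]);


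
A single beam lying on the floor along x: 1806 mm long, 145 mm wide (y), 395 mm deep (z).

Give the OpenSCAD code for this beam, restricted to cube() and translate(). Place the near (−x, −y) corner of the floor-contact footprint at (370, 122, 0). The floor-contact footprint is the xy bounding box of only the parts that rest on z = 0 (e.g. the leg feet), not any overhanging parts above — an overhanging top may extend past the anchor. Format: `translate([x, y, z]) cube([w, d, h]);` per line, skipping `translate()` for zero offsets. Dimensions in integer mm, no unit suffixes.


translate([370, 122, 0]) cube([1806, 145, 395]);


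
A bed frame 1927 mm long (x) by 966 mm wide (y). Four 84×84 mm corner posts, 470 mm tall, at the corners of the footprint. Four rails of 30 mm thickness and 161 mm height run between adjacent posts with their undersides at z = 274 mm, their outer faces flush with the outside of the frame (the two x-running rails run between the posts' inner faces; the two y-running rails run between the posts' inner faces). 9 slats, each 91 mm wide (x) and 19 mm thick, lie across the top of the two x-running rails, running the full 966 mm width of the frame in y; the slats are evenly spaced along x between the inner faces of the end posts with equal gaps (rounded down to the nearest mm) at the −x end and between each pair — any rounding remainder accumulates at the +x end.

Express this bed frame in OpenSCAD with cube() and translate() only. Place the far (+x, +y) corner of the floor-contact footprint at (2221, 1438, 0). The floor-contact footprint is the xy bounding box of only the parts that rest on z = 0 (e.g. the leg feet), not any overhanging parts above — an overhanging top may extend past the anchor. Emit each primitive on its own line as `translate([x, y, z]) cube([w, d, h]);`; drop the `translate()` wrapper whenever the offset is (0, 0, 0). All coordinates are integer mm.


translate([294, 472, 0]) cube([84, 84, 470]);
translate([294, 1354, 0]) cube([84, 84, 470]);
translate([2137, 472, 0]) cube([84, 84, 470]);
translate([2137, 1354, 0]) cube([84, 84, 470]);
translate([378, 472, 274]) cube([1759, 30, 161]);
translate([378, 1408, 274]) cube([1759, 30, 161]);
translate([294, 556, 274]) cube([30, 798, 161]);
translate([2191, 556, 274]) cube([30, 798, 161]);
translate([472, 472, 435]) cube([91, 966, 19]);
translate([657, 472, 435]) cube([91, 966, 19]);
translate([842, 472, 435]) cube([91, 966, 19]);
translate([1027, 472, 435]) cube([91, 966, 19]);
translate([1212, 472, 435]) cube([91, 966, 19]);
translate([1397, 472, 435]) cube([91, 966, 19]);
translate([1582, 472, 435]) cube([91, 966, 19]);
translate([1767, 472, 435]) cube([91, 966, 19]);
translate([1952, 472, 435]) cube([91, 966, 19]);


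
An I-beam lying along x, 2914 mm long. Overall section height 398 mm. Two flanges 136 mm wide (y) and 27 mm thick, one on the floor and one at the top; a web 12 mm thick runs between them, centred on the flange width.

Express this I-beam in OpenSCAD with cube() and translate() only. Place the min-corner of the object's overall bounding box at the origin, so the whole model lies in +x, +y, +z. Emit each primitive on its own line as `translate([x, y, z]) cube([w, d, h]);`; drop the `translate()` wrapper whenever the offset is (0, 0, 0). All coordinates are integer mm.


cube([2914, 136, 27]);
translate([0, 62, 27]) cube([2914, 12, 344]);
translate([0, 0, 371]) cube([2914, 136, 27]);


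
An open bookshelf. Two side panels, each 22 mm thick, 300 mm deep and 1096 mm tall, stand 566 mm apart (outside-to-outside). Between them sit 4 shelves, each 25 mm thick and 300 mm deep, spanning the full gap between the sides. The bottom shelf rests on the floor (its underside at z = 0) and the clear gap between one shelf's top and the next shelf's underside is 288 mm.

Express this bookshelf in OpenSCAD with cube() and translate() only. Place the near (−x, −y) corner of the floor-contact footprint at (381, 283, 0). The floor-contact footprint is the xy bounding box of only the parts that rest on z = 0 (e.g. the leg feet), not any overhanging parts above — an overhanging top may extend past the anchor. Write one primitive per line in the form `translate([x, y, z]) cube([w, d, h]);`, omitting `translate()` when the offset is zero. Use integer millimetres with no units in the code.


translate([381, 283, 0]) cube([22, 300, 1096]);
translate([925, 283, 0]) cube([22, 300, 1096]);
translate([403, 283, 0]) cube([522, 300, 25]);
translate([403, 283, 313]) cube([522, 300, 25]);
translate([403, 283, 626]) cube([522, 300, 25]);
translate([403, 283, 939]) cube([522, 300, 25]);


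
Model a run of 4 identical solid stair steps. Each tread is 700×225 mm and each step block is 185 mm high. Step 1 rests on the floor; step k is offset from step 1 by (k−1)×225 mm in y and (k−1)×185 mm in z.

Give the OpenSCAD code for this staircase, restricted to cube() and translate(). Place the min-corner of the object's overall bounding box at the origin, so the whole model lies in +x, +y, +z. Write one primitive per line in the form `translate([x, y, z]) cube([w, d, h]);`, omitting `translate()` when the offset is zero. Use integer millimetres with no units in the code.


cube([700, 225, 185]);
translate([0, 225, 185]) cube([700, 225, 185]);
translate([0, 450, 370]) cube([700, 225, 185]);
translate([0, 675, 555]) cube([700, 225, 185]);


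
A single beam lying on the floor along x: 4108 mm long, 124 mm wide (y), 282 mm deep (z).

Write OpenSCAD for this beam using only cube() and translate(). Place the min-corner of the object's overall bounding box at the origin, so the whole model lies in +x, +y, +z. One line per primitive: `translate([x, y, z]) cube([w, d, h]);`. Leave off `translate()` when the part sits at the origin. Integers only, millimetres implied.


cube([4108, 124, 282]);


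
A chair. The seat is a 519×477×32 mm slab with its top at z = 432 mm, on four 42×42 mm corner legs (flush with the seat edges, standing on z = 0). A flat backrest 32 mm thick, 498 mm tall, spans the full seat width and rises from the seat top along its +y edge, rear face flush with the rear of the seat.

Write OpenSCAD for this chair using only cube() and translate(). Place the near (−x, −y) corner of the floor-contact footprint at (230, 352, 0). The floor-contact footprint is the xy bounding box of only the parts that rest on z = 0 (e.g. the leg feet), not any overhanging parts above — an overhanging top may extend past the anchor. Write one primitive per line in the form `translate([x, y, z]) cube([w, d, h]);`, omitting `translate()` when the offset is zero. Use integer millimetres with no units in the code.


// leg_h = 432 - 32 = 400
translate([230, 352, 400]) cube([519, 477, 32]);
translate([230, 352, 0]) cube([42, 42, 400]);
translate([707, 352, 0]) cube([42, 42, 400]);
translate([230, 787, 0]) cube([42, 42, 400]);
translate([707, 787, 0]) cube([42, 42, 400]);
translate([230, 797, 432]) cube([519, 32, 498]);


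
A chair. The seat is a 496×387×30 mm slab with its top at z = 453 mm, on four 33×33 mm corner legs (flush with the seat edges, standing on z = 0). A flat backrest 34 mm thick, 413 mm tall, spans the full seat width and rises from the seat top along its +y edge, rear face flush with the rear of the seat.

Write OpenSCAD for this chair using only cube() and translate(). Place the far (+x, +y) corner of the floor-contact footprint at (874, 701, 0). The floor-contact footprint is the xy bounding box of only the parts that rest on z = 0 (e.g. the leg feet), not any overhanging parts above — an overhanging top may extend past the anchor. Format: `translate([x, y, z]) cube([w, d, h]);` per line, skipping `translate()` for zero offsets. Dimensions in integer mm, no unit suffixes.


translate([378, 314, 423]) cube([496, 387, 30]);
translate([378, 314, 0]) cube([33, 33, 423]);
translate([841, 314, 0]) cube([33, 33, 423]);
translate([378, 668, 0]) cube([33, 33, 423]);
translate([841, 668, 0]) cube([33, 33, 423]);
translate([378, 667, 453]) cube([496, 34, 413]);


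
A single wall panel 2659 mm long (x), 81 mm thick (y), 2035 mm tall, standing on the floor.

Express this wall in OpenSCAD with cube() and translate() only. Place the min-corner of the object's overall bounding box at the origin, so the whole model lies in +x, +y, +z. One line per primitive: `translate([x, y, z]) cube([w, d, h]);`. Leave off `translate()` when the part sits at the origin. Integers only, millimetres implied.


cube([2659, 81, 2035]);


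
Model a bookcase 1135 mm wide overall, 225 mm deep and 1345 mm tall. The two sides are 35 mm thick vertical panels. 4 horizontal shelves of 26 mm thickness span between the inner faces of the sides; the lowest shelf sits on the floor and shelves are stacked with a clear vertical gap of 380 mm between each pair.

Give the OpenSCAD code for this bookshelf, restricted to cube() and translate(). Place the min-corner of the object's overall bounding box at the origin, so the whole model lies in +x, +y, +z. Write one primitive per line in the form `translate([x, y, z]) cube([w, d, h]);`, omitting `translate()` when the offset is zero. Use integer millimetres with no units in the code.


cube([35, 225, 1345]);
translate([1100, 0, 0]) cube([35, 225, 1345]);
translate([35, 0, 0]) cube([1065, 225, 26]);
translate([35, 0, 406]) cube([1065, 225, 26]);
translate([35, 0, 812]) cube([1065, 225, 26]);
translate([35, 0, 1218]) cube([1065, 225, 26]);


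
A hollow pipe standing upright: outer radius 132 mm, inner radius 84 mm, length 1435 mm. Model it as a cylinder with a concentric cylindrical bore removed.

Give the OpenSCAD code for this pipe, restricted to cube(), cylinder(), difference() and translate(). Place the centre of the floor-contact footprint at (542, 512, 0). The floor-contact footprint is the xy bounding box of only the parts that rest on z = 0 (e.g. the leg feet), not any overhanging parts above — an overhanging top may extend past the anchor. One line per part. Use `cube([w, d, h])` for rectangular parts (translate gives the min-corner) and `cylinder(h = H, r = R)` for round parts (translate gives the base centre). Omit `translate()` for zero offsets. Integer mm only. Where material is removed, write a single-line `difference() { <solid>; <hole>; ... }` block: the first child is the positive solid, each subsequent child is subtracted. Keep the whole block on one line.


difference() { translate([542, 512, 0]) cylinder(h = 1435, r = 132); translate([542, 512, 0]) cylinder(h = 1435, r = 84); }


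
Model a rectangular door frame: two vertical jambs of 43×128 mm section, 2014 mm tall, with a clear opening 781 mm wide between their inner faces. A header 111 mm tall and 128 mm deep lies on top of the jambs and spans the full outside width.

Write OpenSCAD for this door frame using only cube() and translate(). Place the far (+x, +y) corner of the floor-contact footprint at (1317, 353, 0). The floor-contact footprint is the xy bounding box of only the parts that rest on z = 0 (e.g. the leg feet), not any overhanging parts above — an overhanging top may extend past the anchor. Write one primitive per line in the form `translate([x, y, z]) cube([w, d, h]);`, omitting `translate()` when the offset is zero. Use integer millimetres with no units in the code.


translate([450, 225, 0]) cube([43, 128, 2014]);
translate([1274, 225, 0]) cube([43, 128, 2014]);
translate([450, 225, 2014]) cube([867, 128, 111]);


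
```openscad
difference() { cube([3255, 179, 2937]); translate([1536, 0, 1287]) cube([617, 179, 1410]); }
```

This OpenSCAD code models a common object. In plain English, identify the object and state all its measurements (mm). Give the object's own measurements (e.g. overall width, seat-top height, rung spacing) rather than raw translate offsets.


A wall 3255 mm long (x), 179 mm thick (y), 2937 mm tall, with a rectangular window opening cut through it. The opening is 617 mm wide and 1410 mm tall; its sill is at z = 1287 mm and its near (−x) edge is 1536 mm from the wall's −x end. The opening passes through the full wall thickness.


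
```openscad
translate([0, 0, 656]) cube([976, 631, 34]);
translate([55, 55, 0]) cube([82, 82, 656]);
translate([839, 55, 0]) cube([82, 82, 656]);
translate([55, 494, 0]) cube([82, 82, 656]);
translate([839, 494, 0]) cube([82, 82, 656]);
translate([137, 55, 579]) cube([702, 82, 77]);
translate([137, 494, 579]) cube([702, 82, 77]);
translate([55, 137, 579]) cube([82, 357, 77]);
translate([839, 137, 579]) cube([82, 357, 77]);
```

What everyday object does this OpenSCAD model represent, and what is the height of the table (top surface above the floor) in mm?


A table. The table height is 690 mm.

A 976×631×34 slab sits at z = 656 on four 82 mm square posts — a table. The top surface is at 656 + 34 = 690 mm.


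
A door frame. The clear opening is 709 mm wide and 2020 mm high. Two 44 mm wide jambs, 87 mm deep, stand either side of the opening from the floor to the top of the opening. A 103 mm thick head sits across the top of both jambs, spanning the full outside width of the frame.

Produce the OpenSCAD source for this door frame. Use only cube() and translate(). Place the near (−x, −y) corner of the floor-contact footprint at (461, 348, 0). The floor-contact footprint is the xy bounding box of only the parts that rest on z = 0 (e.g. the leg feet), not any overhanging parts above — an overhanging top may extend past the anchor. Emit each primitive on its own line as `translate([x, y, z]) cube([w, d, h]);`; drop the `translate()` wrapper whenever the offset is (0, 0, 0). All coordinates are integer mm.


translate([461, 348, 0]) cube([44, 87, 2020]);
translate([1214, 348, 0]) cube([44, 87, 2020]);
translate([461, 348, 2020]) cube([797, 87, 103]);


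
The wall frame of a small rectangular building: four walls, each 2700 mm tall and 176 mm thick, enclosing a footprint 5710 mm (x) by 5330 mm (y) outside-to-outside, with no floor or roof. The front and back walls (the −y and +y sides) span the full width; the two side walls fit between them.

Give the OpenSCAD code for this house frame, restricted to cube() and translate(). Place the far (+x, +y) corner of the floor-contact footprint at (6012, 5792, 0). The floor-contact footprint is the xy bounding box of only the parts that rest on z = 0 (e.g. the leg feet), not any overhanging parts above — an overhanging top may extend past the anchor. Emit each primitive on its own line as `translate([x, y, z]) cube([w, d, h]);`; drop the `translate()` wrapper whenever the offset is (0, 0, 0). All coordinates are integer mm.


translate([302, 462, 0]) cube([5710, 176, 2700]);
translate([302, 5616, 0]) cube([5710, 176, 2700]);
translate([302, 638, 0]) cube([176, 4978, 2700]);
translate([5836, 638, 0]) cube([176, 4978, 2700]);


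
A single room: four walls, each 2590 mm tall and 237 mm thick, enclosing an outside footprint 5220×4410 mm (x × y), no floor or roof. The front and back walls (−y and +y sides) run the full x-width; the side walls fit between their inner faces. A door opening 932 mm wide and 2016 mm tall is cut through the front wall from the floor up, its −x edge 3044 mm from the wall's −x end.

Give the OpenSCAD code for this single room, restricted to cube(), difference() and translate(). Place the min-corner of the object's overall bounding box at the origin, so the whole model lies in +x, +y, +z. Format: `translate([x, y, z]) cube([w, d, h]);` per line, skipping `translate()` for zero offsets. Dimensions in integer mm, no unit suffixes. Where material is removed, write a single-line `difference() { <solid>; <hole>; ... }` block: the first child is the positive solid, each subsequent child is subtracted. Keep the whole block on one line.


difference() { cube([5220, 237, 2590]); translate([3044, 0, 0]) cube([932, 237, 2016]); }
translate([0, 4173, 0]) cube([5220, 237, 2590]);
translate([0, 237, 0]) cube([237, 3936, 2590]);
translate([4983, 237, 0]) cube([237, 3936, 2590]);


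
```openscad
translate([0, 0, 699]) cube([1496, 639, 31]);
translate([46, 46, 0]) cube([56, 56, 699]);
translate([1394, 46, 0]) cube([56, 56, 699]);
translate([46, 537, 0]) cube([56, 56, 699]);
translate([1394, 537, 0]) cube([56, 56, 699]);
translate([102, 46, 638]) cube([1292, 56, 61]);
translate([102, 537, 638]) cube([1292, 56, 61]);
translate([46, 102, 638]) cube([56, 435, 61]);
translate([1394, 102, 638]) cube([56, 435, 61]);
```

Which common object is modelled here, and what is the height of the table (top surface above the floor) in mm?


A table. The table height is 730 mm.

A 1496×639×31 slab sits at z = 699 on four 56 mm square posts — a table. The top surface is at 699 + 31 = 730 mm.


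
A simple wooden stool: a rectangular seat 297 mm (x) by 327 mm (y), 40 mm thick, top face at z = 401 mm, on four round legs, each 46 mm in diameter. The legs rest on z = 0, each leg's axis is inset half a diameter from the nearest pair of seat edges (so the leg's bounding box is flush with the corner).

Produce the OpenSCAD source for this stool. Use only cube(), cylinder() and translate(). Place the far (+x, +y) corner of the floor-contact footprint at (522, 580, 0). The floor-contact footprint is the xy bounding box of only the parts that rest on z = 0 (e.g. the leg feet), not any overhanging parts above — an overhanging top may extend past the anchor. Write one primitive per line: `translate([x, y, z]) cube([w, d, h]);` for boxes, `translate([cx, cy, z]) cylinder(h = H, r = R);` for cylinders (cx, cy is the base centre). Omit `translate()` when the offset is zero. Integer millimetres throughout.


translate([225, 253, 361]) cube([297, 327, 40]);
translate([248, 276, 0]) cylinder(h = 361, r = 23);
translate([499, 276, 0]) cylinder(h = 361, r = 23);
translate([248, 557, 0]) cylinder(h = 361, r = 23);
translate([499, 557, 0]) cylinder(h = 361, r = 23);


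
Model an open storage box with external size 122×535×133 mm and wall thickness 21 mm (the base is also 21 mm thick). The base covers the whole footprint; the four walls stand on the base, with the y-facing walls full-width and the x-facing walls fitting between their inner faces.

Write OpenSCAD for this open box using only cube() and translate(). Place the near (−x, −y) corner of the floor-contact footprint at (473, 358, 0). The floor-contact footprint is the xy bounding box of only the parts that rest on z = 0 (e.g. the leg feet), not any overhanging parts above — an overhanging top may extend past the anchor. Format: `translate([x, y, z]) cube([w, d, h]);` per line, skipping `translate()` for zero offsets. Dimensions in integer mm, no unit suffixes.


translate([473, 358, 0]) cube([122, 535, 21]);
translate([473, 358, 21]) cube([122, 21, 112]);
translate([473, 872, 21]) cube([122, 21, 112]);
translate([473, 379, 21]) cube([21, 493, 112]);
translate([574, 379, 21]) cube([21, 493, 112]);


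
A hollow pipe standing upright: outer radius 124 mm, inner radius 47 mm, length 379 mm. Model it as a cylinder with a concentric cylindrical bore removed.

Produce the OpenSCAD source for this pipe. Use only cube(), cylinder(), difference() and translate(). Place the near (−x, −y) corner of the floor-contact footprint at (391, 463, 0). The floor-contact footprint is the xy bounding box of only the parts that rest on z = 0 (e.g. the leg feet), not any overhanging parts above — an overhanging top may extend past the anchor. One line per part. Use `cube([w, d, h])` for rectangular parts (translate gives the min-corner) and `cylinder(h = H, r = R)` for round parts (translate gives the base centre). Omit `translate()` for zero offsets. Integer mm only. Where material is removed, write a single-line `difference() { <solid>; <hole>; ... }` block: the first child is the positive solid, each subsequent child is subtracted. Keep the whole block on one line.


difference() { translate([515, 587, 0]) cylinder(h = 379, r = 124); translate([515, 587, 0]) cylinder(h = 379, r = 47); }


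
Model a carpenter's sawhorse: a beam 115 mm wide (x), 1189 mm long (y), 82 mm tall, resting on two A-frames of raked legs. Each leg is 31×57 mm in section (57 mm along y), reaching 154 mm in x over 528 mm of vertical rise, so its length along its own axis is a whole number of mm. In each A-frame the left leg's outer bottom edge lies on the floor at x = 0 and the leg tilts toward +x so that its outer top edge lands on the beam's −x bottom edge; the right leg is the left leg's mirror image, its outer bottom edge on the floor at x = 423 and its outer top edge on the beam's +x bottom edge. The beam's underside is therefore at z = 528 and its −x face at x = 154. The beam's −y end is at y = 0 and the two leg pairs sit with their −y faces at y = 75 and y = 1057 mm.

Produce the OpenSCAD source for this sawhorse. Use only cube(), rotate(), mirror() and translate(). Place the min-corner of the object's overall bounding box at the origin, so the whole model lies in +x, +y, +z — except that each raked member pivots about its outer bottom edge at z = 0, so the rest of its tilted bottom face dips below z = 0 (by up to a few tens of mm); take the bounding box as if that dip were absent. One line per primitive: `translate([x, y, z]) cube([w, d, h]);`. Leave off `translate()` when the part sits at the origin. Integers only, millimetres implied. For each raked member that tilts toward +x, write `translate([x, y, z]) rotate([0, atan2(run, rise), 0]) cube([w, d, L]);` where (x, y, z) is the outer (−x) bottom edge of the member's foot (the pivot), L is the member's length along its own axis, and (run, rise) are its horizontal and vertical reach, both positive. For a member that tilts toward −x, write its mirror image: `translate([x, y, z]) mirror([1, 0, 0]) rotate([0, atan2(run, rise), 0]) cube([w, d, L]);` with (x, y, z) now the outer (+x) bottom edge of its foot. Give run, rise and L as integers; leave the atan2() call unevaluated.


translate([154, 0, 528]) cube([115, 1189, 82]);
translate([0, 75, 0]) rotate([0, atan2(154, 528), 0]) cube([31, 57, 550]);
translate([423, 75, 0]) mirror([1, 0, 0]) rotate([0, atan2(154, 528), 0]) cube([31, 57, 550]);
translate([0, 1057, 0]) rotate([0, atan2(154, 528), 0]) cube([31, 57, 550]);
translate([423, 1057, 0]) mirror([1, 0, 0]) rotate([0, atan2(154, 528), 0]) cube([31, 57, 550]);


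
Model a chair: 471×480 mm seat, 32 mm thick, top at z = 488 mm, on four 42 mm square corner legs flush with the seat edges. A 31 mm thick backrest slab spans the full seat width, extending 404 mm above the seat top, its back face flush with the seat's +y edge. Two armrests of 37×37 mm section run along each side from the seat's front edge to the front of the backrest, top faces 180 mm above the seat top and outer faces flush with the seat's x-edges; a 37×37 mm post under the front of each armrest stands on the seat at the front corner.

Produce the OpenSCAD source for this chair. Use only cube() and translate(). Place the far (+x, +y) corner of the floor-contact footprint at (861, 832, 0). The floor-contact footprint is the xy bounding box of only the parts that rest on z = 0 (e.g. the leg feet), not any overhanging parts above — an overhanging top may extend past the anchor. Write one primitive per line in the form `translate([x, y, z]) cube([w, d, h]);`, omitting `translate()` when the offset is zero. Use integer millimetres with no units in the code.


// leg_h = 488 - 32 = 456
// arm post h = 180 - 37 = 143
translate([390, 352, 456]) cube([471, 480, 32]);
translate([390, 352, 0]) cube([42, 42, 456]);
translate([819, 352, 0]) cube([42, 42, 456]);
translate([390, 790, 0]) cube([42, 42, 456]);
translate([819, 790, 0]) cube([42, 42, 456]);
translate([390, 801, 488]) cube([471, 31, 404]);
translate([390, 352, 631]) cube([37, 449, 37]);
translate([824, 352, 631]) cube([37, 449, 37]);
translate([390, 352, 488]) cube([37, 37, 143]);
translate([824, 352, 488]) cube([37, 37, 143]);


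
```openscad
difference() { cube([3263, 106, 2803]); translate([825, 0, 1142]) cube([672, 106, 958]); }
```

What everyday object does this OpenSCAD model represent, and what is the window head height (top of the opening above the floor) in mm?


A wall with a window opening. The window head height is 2100 mm.

A wall with a rectangular opening subtracted — a window. Sill at z = 1142, opening 958 mm tall, so the head is at 1142 + 958 = 2100 mm.


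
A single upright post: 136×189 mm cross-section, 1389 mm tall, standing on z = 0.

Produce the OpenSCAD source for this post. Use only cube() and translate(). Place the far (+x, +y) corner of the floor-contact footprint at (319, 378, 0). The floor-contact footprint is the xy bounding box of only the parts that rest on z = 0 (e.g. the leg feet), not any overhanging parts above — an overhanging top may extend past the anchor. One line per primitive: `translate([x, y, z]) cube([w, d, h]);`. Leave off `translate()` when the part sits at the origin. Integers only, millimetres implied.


translate([183, 189, 0]) cube([136, 189, 1389]);
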